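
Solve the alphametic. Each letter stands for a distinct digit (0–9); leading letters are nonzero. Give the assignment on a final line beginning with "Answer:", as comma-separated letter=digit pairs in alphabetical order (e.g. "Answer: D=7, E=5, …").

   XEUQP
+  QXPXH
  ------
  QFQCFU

Step 1. [col 1: P + H ≡ U (mod 10)] several values work for P in column 1 (P + H ≡ U (mod 10), carry-in 0); try P=7, so P=7.
Step 2. [col 1: P + H ≡ U (mod 10)] several values work for H in column 1 (P + H ≡ U (mod 10), carry-in 0); try H=9 ⇒ H=9.
Step 3. [col 1: P + H ≡ U (mod 10)] in column 1 we have P+H≡U with carry-in 0; given P=7, H=9 and digits 7,9 already taken and all letters distinct, that pins U to 6. So U=6.
Step 4. [col 2: Q + X ≡ F (mod 10)] several values work for X in column 2 (Q + X ≡ F (mod 10), carry-in 1); try X=8 ⇒ X=8.
Step 5. [col 2: Q + X ≡ F (mod 10)] several values work for Q in column 2 (Q + X ≡ F (mod 10), carry-in 1); try Q=1. So Q=1.
Step 6. [col 2: Q + X ≡ F (mod 10)] column 2: given Q=1, X=8, carry-in 1, and digits 1,6,7,8,9 already taken and all letters distinct, Q+X≡F (mod 10) forces F=0. So F=0.
Step 7. [col 3: U + P ≡ C (mod 10)] from column 3 (U=6, P=7, carry-in 1, digits 0,1,6,7,8,9 already taken and all letters distinct): C must equal 4, so C=4.
Step 8. [col 4: E + X ≡ Q (mod 10)] column 4 reads E+X+carry(1)=Q with X=8, Q=1; with digits 0,1,4,6,7,8,9 already taken and all letters distinct, the only value for E is 2, so E=2.

Answer: C=4, E=2, F=0, H=9, P=7, Q=1, U=6, X=8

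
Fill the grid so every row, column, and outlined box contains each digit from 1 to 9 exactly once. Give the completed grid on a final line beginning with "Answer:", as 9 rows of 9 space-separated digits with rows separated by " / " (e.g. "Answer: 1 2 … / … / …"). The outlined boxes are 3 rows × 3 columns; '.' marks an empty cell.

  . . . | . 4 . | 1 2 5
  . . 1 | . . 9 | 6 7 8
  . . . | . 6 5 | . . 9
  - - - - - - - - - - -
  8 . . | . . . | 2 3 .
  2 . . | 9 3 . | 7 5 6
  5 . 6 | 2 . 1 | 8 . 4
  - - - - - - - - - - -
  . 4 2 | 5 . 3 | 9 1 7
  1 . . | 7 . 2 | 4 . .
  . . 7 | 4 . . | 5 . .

Step 1. [r6c2∈{3,7,9}] row 6 places 3 nowhere but r6c2, so r6c2=3.
Step 2. [r4c2∈{1,7,9}] r4c2 is the only open cell in box 4 admitting 7 ⇒ r4c2=7.
Step 3. [r9c6∈{6,8}] across box 8, 6 lands solely at r9c6. So r9c6=6.
Step 4. [r8c3∈{3,5,8,9}] in col 3, 5 fits only at r8c3 ⇒ r8c3=5.
Step 5. [r9c1∈{3,9}] r9c1 is the only open cell in box 7 admitting 3, so r9c1=3.
Step 6. [r1c1∈{6,7,9}] 9 has one home in col 1: r1c1. So r1c1=9.
Step 7. [r5c3∈{4}] r5c3 has the single candidate 4, so r5c3=4.
Step 8. [r9c8∈{8}] only 8 remains possible at r9c8. So r9c8=8.
Step 9. [r8c2∈{6,8,9}] across box 7, 8 lands solely at r8c2, so r8c2=8.
Step 10. [r3c4∈{1,3,8}] 1 has one home in row 3: r3c4 ⇒ r3c4=1.
Step 11. [r1c4∈{3,8}] across col 4, 8 lands solely at r1c4, so r1c4=8.
Step 12. [r3c2∈{2}] r3c2 has the single candidate 2. So r3c2=2.
Step 13. [r2c1∈{4}] r2c1's peers cover all but 4, so r2c1=4.
Step 14. [r8c5∈{9}] r8c5 is down to just 9. So r8c5=9.
Step 15. [r1c3∈{3}] r1c3 is down to just 3. So r1c3=3.
Step 16. [r5c2∈{1}] r5c2's peers cover all but 1, so r5c2=1.
Step 17. [r3c8∈{4}] nothing but 4 survives at r3c8, so r3c8=4.
Step 18. [r6c5∈{7}] r6c5 is down to just 7 ⇒ r6c5=7.
Step 19. [r4c3∈{9}] nothing but 9 survives at r4c3 ⇒ r4c3=9.
Step 20. [r4c4∈{6}] only 6 remains possible at r4c4. So r4c4=6.
Step 21. [r4c6∈{4}] nothing but 4 survives at r4c6, so r4c6=4.
Step 22. [r7c1∈{6}] nothing but 6 survives at r7c1, so r7c1=6.
Step 23. [r9c2∈{9}] nothing but 9 survives at r9c2 ⇒ r9c2=9.
Step 24. [r3c3∈{8}] r3c3 has the single candidate 8 ⇒ r3c3=8.
Step 25. [r9c5∈{1}] only 1 remains possible at r9c5 ⇒ r9c5=1.
Step 26. [r8c8∈{6}] r8c8's peers cover all but 6 ⇒ r8c8=6.
Step 27. [r2c4∈{3}] r2c4 has the single candidate 3 ⇒ r2c4=3.
Step 28. [r9c9∈{2}] nothing but 2 survives at r9c9 ⇒ r9c9=2.
Step 29. [r4c9∈{1}] r4c9 is down to just 1. So r4c9=1.
Step 30. [r2c2∈{5}] only 5 remains possible at r2c2, so r2c2=5.
Step 31. [r3c1∈{7}] nothing but 7 survives at r3c1. So r3c1=7.
Step 32. [r5c6∈{8}] r5c6 is down to just 8, so r5c6=8.
Step 33. [r3c7∈{3}] r3c7's peers cover all but 3 ⇒ r3c7=3.
Step 34. [r6c8∈{9}] only 9 remains possible at r6c8 ⇒ r6c8=9.
Step 35. [r7c5∈{8}] r7c5 has the single candidate 8. So r7c5=8.
Step 36. [r2c5∈{2}] only 2 remains possible at r2c5 ⇒ r2c5=2.
Step 37. [r1c6∈{7}] r1c6 has the single candidate 7. So r1c6=7.
Step 38. [r8c9∈{3}] nothing but 3 survives at r8c9, so r8c9=3.
Step 39. [r1c2∈{6}] nothing but 6 survives at r1c2 ⇒ r1c2=6.
Step 40. [r4c5∈{5}] r4c5 has the single candidate 5. So r4c5=5.

Answer: 9 6 3 8 4 7 1 2 5 / 4 5 1 3 2 9 6 7 8 / 7 2 8 1 6 5 3 4 9 / 8 7 9 6 5 4 2 3 1 / 2 1 4 9 3 8 7 5 6 / 5 3 6 2 7 1 8 9 4 / 6 4 2 5 8 3 9 1 7 / 1 8 5 7 9 2 4 6 3 / 3 9 7 4 1 6 5 8 2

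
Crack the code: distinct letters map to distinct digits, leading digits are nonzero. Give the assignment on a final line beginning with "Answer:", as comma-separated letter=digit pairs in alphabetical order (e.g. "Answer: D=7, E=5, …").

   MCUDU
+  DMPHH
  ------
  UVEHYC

Step 1. [col 1: U + H ≡ C (mod 10)] U=1 is one option consistent with column 1 (U + H ≡ C (mod 10), carry-in 0) — take it ⇒ U=1.
Step 2. [col 1: U + H ≡ C (mod 10)] column 1 (U + H ≡ C (mod 10), carry-in 0) doesn't pin C yet; pick C=9 and continue, so C=9.
Step 3. [col 1: U + H ≡ C (mod 10)] from column 1 (U=1, C=9, carry-in 0, digits 1,9 already taken and all letters distinct): H must equal 8, so H=8.
Step 4. [col 2: D + H ≡ Y (mod 10)] no forcing yet in column 2 (carry-in 0); D=7 is free and consistent — try it. So D=7.
Step 5. [col 2: D + H ≡ Y (mod 10)] column 2 reads D+H+carry(0)=Y with D=7, H=8; with digits 1,7,8,9 already taken and all letters distinct, the only value for Y is 5, so Y=5.
Step 6. [col 3: U + P ≡ H (mod 10)] from column 3 (U=1, H=8, carry-in 1, digits 1,5,7,8,9 already taken and all letters distinct): P must equal 6. So P=6.
Step 7. [col 4: C + M ≡ E (mod 10)] M=4 is one option consistent with column 4 (C + M ≡ E (mod 10), carry-in 0) — take it, so M=4.
Step 8. [col 4: C + M ≡ E (mod 10)] in column 4 we have C+M≡E with carry-in 0; given C=9, M=4 and digits 1,4,5,6,7,8,9 already taken and all letters distinct, that pins E to 3, so E=3.
Step 9. [col 5: M + D ≡ V (mod 10)] from column 5 (M=4, D=7, carry-in 1, digits 1,3,4,5,6,7,8,9 already taken and all letters distinct): V must equal 2, so V=2.

Answer: C=9, D=7, E=3, H=8, M=4, P=6, U=1, V=2, Y=5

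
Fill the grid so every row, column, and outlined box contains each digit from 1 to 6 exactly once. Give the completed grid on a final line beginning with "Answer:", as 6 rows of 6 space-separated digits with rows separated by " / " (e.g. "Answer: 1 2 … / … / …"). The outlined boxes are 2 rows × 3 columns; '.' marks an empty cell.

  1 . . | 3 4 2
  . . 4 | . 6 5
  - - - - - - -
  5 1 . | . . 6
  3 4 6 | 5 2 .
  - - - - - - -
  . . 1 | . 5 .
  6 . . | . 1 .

Step 1. [r6c3∈{2,3,5}] 3 has one home in col 3: r6c3. So r6c3=3.
Step 2. [r5c2∈{2}] r5c2 has the single candidate 2, so r5c2=2.
Step 3. [r6c6∈{4}] only 4 remains possible at r6c6. So r6c6=4.
Step 4. [r1c2∈{5,6}] in row 1, 6 fits only at r1c2. So r1c2=6.
Step 5. [r5c6∈{3}] only 3 remains possible at r5c6, so r5c6=3.
Step 6. [r5c4∈{6}] r5c4 has the single candidate 6. So r5c4=6.
Step 7. [r5c1∈{4}] nothing but 4 survives at r5c1, so r5c1=4.
Step 8. [r2c1∈{2}] only 2 remains possible at r2c1, so r2c1=2.
Step 9. [r6c4∈{2}] only 2 remains possible at r6c4. So r6c4=2.
Step 10. [r1c3∈{5}] r1c3 is down to just 5, so r1c3=5.
Step 11. [r4c6∈{1}] r4c6 is down to just 1 ⇒ r4c6=1.
Step 12. [r3c5∈{3}] only 3 remains possible at r3c5 ⇒ r3c5=3.
Step 13. [r3c3∈{2}] r3c3 is down to just 2. So r3c3=2.
Step 14. [r3c4∈{4}] r3c4 has the single candidate 4 ⇒ r3c4=4.
Step 15. [r2c2∈{3}] nothing but 3 survives at r2c2 ⇒ r2c2=3.
Step 16. [r2c4∈{1}] only 1 remains possible at r2c4 ⇒ r2c4=1.
Step 17. [r6c2∈{5}] nothing but 5 survives at r6c2. So r6c2=5.

Answer: 1 6 5 3 4 2 / 2 3 4 1 6 5 / 5 1 2 4 3 6 / 3 4 6 5 2 1 / 4 2 1 6 5 3 / 6 5 3 2 1 4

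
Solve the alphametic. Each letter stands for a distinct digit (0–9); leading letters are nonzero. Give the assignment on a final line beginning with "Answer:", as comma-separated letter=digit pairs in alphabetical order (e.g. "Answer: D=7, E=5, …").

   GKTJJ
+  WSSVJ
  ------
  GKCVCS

Step 1. [col 1: J + J ≡ S (mod 10)] column 1 (J + J ≡ S (mod 10), carry-in 0) doesn't pin S yet; pick S=6 and continue, so S=6.
Step 2. [col 1: J + J ≡ S (mod 10)] column 1 (J + J ≡ S (mod 10), carry-in 0) doesn't pin J yet; pick J=3 and continue ⇒ J=3.
Step 3. [col 2: J + V ≡ C (mod 10)] V=4 is one option consistent with column 2 (J + V ≡ C (mod 10), carry-in 0) — take it, so V=4.
Step 4. [G] adding two 5-digit numbers gives at most 5+1 digits, and here it does — G is that final carry and must be 1. So G=1.
Step 5. [col 2: J + V ≡ C (mod 10)] in column 2 we have J+V≡C with carry-in 0; given J=3, V=4 and digits 1,3,4,6 already taken and all letters distinct, that pins C to 7 ⇒ C=7.
Step 6. [col 3: T + S ≡ V (mod 10)] from column 3 (S=6, V=4, carry-in 0, digits 1,3,4,6,7 already taken and all letters distinct): T must equal 8. So T=8.
Step 7. [col 4: K + S ≡ C (mod 10)] column 4: given S=6, C=7, carry-in 1, and digits 1,3,4,6,7,8 already taken and all letters distinct, K+S≡C (mod 10) forces K=0 ⇒ K=0.
Step 8. [col 5: G + W ≡ K (mod 10)] column 5: given G=1, K=0, carry-in 0, and digits 0,1,3,4,6,7,8 already taken and all letters distinct, G+W≡K (mod 10) forces W=9. So W=9.

Answer: C=7, G=1, J=3, K=0, S=6, T=8, V=4, W=9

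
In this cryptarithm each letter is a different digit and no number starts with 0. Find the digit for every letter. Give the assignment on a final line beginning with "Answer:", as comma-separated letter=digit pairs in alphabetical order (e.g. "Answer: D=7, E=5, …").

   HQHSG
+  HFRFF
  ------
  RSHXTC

Step 1. [col 1: G + F ≡ C (mod 10)] G=8 is one option consistent with column 1 (G + F ≡ C (mod 10), carry-in 0) — take it. So G=8.
Step 2. [R] the sum has 6 digits but both addends have 5; that extra leading digit R is the final carry, namely 1. So R=1.
Step 3. [col 1: G + F ≡ C (mod 10)] no forcing yet in column 1 (carry-in 0); C=3 is free and consistent — try it. So C=3.
Step 4. [col 1: G + F ≡ C (mod 10)] column 1: given G=8, C=3, carry-in 0, and digits 1,3,8 already taken and all letters distinct, G+F≡C (mod 10) forces F=5 ⇒ F=5.
Step 5. [col 2: S + F ≡ T (mod 10)] column 2 (S + F ≡ T (mod 10), carry-in 1) doesn't pin S yet; pick S=4 and continue, so S=4.
Step 6. [col 2: S + F ≡ T (mod 10)] column 2: given S=4, F=5, carry-in 1, and digits 1,3,4,5,8 already taken and all letters distinct, S+F≡T (mod 10) forces T=0. So T=0.
Step 7. [col 3: H + R ≡ X (mod 10)] column 3: given R=1, carry-in 1, and digits 0,1,3,4,5,8 already taken and all letters distinct, H+R≡X (mod 10) forces H=7. So H=7.
Step 8. [col 3: H + R ≡ X (mod 10)] from column 3 (H=7, R=1, carry-in 1, digits 0,1,3,4,5,7,8 already taken and all letters distinct): X must equal 9 ⇒ X=9.
Step 9. [col 4: Q + F ≡ H (mod 10)] column 4: given F=5, H=7, carry-in 0, and digits 0,1,3,4,5,7,8,9 already taken and all letters distinct, Q+F≡H (mod 10) forces Q=2, so Q=2.

Answer: C=3, F=5, G=8, H=7, Q=2, R=1, S=4, T=0, X=9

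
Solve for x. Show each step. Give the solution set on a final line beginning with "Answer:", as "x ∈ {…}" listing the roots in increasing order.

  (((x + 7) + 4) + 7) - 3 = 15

Step 1. [(((x + 7) + 4) + 7) - 3 = 15] 3 comes off first (add 3), so sub: ((x + 7) + 4) + 7 = 18.
Step 2. [((x + 7) + 4) + 7 = 18] subtract 7: x sits inside (… + 7). So sub: (x + 7) + 4 = 11.
Step 3. [(x + 7) + 4 = 11] 4 comes off first (subtract 4). So sub: x + 7 = 7.
Step 4. [x + 7 = 7] the outer +7 inverts by subtracting 7, so sub: x = 0.

Answer: x ∈ {0}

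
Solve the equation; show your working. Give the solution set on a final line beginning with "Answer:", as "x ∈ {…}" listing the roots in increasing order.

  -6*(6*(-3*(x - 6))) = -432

Step 1. [-6*(6*(-3*(x - 6))) = -432] -6 out front; divide by -6. So div: 6*(-3*(x - 6)) = 72.
Step 2. [6*(-3*(x - 6)) = 72] 6 out front; divide by 6 ⇒ div: -3*(x - 6) = 12.
Step 3. [-3*(x - 6) = 12] divide by the outer -3. So div: x - 6 = -4.
Step 4. [x - 6 = -4] add 6: x sits inside (… - 6), so sub: x = 2.

Answer: x ∈ {2}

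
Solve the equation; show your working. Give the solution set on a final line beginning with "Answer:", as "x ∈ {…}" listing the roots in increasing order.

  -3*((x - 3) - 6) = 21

Step 1. [-3*((x - 3) - 6) = 21] -3 out front; divide by -3. So div: (x - 3) - 6 = -7.
Step 2. [(x - 3) - 6 = -7] the outer -6 inverts by adding 6 ⇒ sub: x - 3 = -1.
Step 3. [x - 3 = -1] -3 is outermost — add 3 both sides. So sub: x = 2.

Answer: x ∈ {2}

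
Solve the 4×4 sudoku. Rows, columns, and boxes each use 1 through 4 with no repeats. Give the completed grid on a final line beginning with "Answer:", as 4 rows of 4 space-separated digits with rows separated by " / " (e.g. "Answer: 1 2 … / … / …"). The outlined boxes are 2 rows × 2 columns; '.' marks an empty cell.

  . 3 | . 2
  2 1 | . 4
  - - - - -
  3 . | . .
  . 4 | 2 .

Step 1. [r3c4∈{1}] only 1 remains possible at r3c4, so r3c4=1.
Step 2. [r1c1∈{4}] r1c1's peers cover all but 4. So r1c1=4.
Step 3. [r4c1∈{1}] r4c1 is down to just 1. So r4c1=1.
Step 4. [r3c2∈{2}] nothing but 2 survives at r3c2, so r3c2=2.
Step 5. [r2c3∈{3}] r2c3's peers cover all but 3, so r2c3=3.
Step 6. [r3c3∈{4}] r3c3's peers cover all but 4 ⇒ r3c3=4.
Step 7. [r1c3∈{1}] r1c3 has the single candidate 1 ⇒ r1c3=1.
Step 8. [r4c4∈{3}] r4c4 is down to just 3 ⇒ r4c4=3.

Answer: 4 3 1 2 / 2 1 3 4 / 3 2 4 1 / 1 4 2 3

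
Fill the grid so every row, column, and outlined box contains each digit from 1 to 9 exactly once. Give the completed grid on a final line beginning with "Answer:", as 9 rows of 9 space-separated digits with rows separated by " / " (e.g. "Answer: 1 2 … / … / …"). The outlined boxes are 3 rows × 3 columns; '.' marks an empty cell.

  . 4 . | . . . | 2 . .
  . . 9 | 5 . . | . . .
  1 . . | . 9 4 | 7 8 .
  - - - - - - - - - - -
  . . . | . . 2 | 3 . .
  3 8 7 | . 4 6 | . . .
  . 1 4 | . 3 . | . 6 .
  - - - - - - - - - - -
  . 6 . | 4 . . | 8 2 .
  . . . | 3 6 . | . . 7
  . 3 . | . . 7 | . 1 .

Step 1. [r6c1∈{2,5,9}] r6c1 is the only open cell in box 4 admitting 2, so r6c1=2.
Step 2. [r7c9∈{3,5,9}] in row 7, 3 fits only at r7c9, so r7c9=3.
Step 3. [r6c4∈{7,8,9}] row 6 places 7 nowhere but r6c4, so r6c4=7.
Step 4. [r7c1∈{5,7,9}] 7 has one home in row 7: r7c1, so r7c1=7.
Step 5. [r7c6∈{1,5,9}] r7c6 is the only open cell in row 7 admitting 9. So r7c6=9.
Step 6. [r3c3∈{2,3,5,6}] 3 has one home in row 3: r3c3 ⇒ r3c3=3.
Step 7. [r1c5∈{1,7,8}] across row 1, 7 lands solely at r1c5 ⇒ r1c5=7.
Step 8. [r4c8∈{4,5,7,9}] row 4 places 7 nowhere but r4c8, so r4c8=7.
Step 9. [r4c9∈{1,4,5,8,9}] in row 4, 4 fits only at r4c9, so r4c9=4.
Step 10. [r6c9∈{5,8,9}] col 9 places 8 nowhere but r6c9, so r6c9=8.
Step 11. [r6c7∈{5,9}] r6c7 is the only open cell in row 6 admitting 9, so r6c7=9.
Step 12. [r5c8∈{5}] nothing but 5 survives at r5c8, so r5c8=5.
Step 13. [r5c7∈{1}] r5c7 is down to just 1. So r5c7=1.
Step 14. [r6c6∈{5}] nothing but 5 survives at r6c6. So r6c6=5.
Step 15. [r8c2∈{2,5,9}] within box 1, every 2-candidate lies in col 2. So r8c2≠2.
Step 16. [r8c3∈{1,2,5,8}] in row 8, 2 fits only at r8c3, so r8c3=2.
Step 17. [r8c6∈{1,8}] across row 8, 1 lands solely at r8c6 ⇒ r8c6=1.
Step 18. [r8c1∈{4,5,8,9}] r8c1 is the only open cell in row 8 admitting 8, so r8c1=8.
Step 19. [r9c3∈{5}] r9c3 has the single candidate 5, so r9c3=5.
Step 20. [r2c1∈{6}] r2c1 has the single candidate 6, so r2c1=6.
Step 21. [r1c1∈{5}] r1c1's peers cover all but 5 ⇒ r1c1=5.
Step 22. [r8c2∈{9}] r8c2 is down to just 9, so r8c2=9.
Step 23. [r8c8∈{4}] nothing but 4 survives at r8c8. So r8c8=4.
Step 24. [r1c3∈{8}] only 8 remains possible at r1c3, so r1c3=8.
Step 25. [r2c8∈{3}] r2c8 is down to just 3. So r2c8=3.
Step 26. [r3c2∈{2}] r3c2's peers cover all but 2, so r3c2=2.
Step 27. [r2c5∈{1,2,8}] in row 2, 2 fits only at r2c5. So r2c5=2.
Step 28. [r1c4∈{1,6}] in box 2, 1 fits only at r1c4 ⇒ r1c4=1.
Step 29. [r1c9∈{6,9}] across row 1, 6 lands solely at r1c9, so r1c9=6.
Step 30. [r9c5∈{8}] nothing but 8 survives at r9c5 ⇒ r9c5=8.
Step 31. [r4c4∈{8,9}] in row 4, 8 fits only at r4c4. So r4c4=8.
Step 32. [r9c7∈{6}] nothing but 6 survives at r9c7 ⇒ r9c7=6.
Step 33. [r1c6∈{3}] r1c6's peers cover all but 3, so r1c6=3.
Step 34. [r5c9∈{2}] r5c9 is down to just 2. So r5c9=2.
Step 35. [r7c5∈{5}] only 5 remains possible at r7c5. So r7c5=5.
Step 36. [r4c3∈{6}] r4c3 has the single candidate 6, so r4c3=6.
Step 37. [r7c3∈{1}] only 1 remains possible at r7c3. So r7c3=1.
Step 38. [r3c4∈{6}] nothing but 6 survives at r3c4. So r3c4=6.
Step 39. [r4c1∈{9}] r4c1's peers cover all but 9. So r4c1=9.
Step 40. [r2c7∈{4}] only 4 remains possible at r2c7, so r2c7=4.
Step 41. [r1c8∈{9}] nothing but 9 survives at r1c8 ⇒ r1c8=9.
Step 42. [r9c4∈{2}] only 2 remains possible at r9c4, so r9c4=2.
Step 43. [r2c2∈{7}] r2c2 has the single candidate 7 ⇒ r2c2=7.
Step 44. [r9c9∈{9}] only 9 remains possible at r9c9 ⇒ r9c9=9.
Step 45. [r9c1∈{4}] r9c1 is down to just 4. So r9c1=4.
Step 46. [r8c7∈{5}] nothing but 5 survives at r8c7 ⇒ r8c7=5.
Step 47. [r5c4∈{9}] only 9 remains possible at r5c4, so r5c4=9.
Step 48. [r3c9∈{5}] r3c9 is down to just 5, so r3c9=5.
Step 49. [r4c2∈{5}] r4c2 has the single candidate 5, so r4c2=5.
Step 50. [r2c6∈{8}] nothing but 8 survives at r2c6, so r2c6=8.
Step 51. [r2c9∈{1}] only 1 remains possible at r2c9 ⇒ r2c9=1.
Step 52. [r4c5∈{1}] r4c5's peers cover all but 1, so r4c5=1.

Answer: 5 4 8 1 7 3 2 9 6 / 6 7 9 5 2 8 4 3 1 / 1 2 3 6 9 4 7 8 5 / 9 5 6 8 1 2 3 7 4 / 3 8 7 9 4 6 1 5 2 / 2 1 4 7 3 5 9 6 8 / 7 6 1 4 5 9 8 2 3 / 8 9 2 3 6 1 5 4 7 / 4 3 5 2 8 7 6 1 9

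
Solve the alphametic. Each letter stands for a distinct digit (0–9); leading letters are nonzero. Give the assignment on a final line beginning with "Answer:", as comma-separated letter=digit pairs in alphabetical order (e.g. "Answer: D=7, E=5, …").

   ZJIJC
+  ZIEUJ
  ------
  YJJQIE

Step 1. [col 1: C + J ≡ E (mod 10)] J=4 is one option consistent with column 1 (C + J ≡ E (mod 10), carry-in 0) — take it, so J=4.
Step 2. [Y] Y is the leading digit of a 6-digit sum of two 5-digit numbers; the final carry is exactly 1, so Y=1.
Step 3. [col 1: C + J ≡ E (mod 10)] several values work for C in column 1 (C + J ≡ E (mod 10), carry-in 0); try C=8. So C=8.
Step 4. [col 1: C + J ≡ E (mod 10)] from column 1 (C=8, J=4, carry-in 0, digits 1,4,8 already taken and all letters distinct): E must equal 2. So E=2.
Step 5. [col 2: J + U ≡ I (mod 10)] no forcing yet in column 2 (carry-in 1); U=5 is free and consistent — try it ⇒ U=5.
Step 6. [col 2: J + U ≡ I (mod 10)] column 2 reads J+U+carry(1)=I with J=4, U=5; with digits 1,2,4,5,8 already taken and all letters distinct, the only value for I is 0 ⇒ I=0.
Step 7. [col 3: I + E ≡ Q (mod 10)] in column 3 we have I+E≡Q with carry-in 1; given I=0, E=2 and digits 0,1,2,4,5,8 already taken and all letters distinct, that pins Q to 3, so Q=3.
Step 8. [col 5: Z + Z ≡ J (mod 10)] column 5: given J=4, carry-in 0, and digits 0,1,2,3,4,5,8 already taken and all letters distinct, Z+Z≡J (mod 10) forces Z=7 ⇒ Z=7.

Answer: C=8, E=2, I=0, J=4, Q=3, U=5, Y=1, Z=7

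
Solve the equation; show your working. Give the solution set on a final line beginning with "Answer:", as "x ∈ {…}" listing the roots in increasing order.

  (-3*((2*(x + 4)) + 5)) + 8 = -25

Step 1. [(-3*((2*(x + 4)) + 5)) + 8 = -25] +8 is outermost — subtract 8 both sides. So sub: -3*((2*(x + 4)) + 5) = -33.
Step 2. [-3*((2*(x + 4)) + 5) = -33] -3·(inner) — divide through by -3, so div: (2*(x + 4)) + 5 = 11.
Step 3. [(2*(x + 4)) + 5 = 11] peel the +5: subtract 5 from each side, so sub: 2*(x + 4) = 6.
Step 4. [2*(x + 4) = 6] 2 out front; divide by 2 ⇒ div: x + 4 = 3.
Step 5. [x + 4 = 3] 4 comes off first (subtract 4). So sub: x = -1.

Answer: x ∈ {-1}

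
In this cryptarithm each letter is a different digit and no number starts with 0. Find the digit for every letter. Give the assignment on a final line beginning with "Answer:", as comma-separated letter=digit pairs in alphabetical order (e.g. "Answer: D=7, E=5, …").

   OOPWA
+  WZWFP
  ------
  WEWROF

Step 1. [col 1: A + P ≡ F (mod 10)] column 1 (A + P ≡ F (mod 10), carry-in 0) doesn't pin P yet; pick P=5 and continue ⇒ P=5.
Step 2. [col 1: A + P ≡ F (mod 10)] no forcing yet in column 1 (carry-in 0); A=2 is free and consistent — try it. So A=2.
Step 3. [col 1: A + P ≡ F (mod 10)] from column 1 (A=2, P=5, carry-in 0, digits 2,5 already taken and all letters distinct): F must equal 7, so F=7.
Step 4. [col 2: W + F ≡ O (mod 10)] O=8 is one option consistent with column 2 (W + F ≡ O (mod 10), carry-in 0) — take it ⇒ O=8.
Step 5. [col 2: W + F ≡ O (mod 10)] column 2 reads W+F+carry(0)=O with F=7, O=8; with digits 2,5,7,8 already taken and all letters distinct, the only value for W is 1, so W=1.
Step 6. [col 3: P + W ≡ R (mod 10)] column 3: given P=5, W=1, carry-in 0, and digits 1,2,5,7,8 already taken and all letters distinct, P+W≡R (mod 10) forces R=6 ⇒ R=6.
Step 7. [col 4: O + Z ≡ W (mod 10)] column 4: given O=8, W=1, carry-in 0, and digits 1,2,5,6,7,8 already taken and all letters distinct, O+Z≡W (mod 10) forces Z=3, so Z=3.
Step 8. [col 5: O + W ≡ E (mod 10)] in column 5 we have O+W≡E with carry-in 1; given O=8, W=1 and digits 1,2,3,5,6,7,8 already taken and all letters distinct, that pins E to 0. So E=0.

Answer: A=2, E=0, F=7, O=8, P=5, R=6, W=1, Z=3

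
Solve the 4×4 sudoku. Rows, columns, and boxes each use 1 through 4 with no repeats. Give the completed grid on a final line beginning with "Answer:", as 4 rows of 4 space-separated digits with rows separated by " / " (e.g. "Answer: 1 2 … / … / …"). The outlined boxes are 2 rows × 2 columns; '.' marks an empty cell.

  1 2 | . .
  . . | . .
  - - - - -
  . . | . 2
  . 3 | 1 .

Step 1. [r3c1∈{4}] r3c1's peers cover all but 4, so r3c1=4.
Step 2. [r2c4∈{1,3,4}] in row 2, 1 fits only at r2c4 ⇒ r2c4=1.
Step 3. [r1c4∈{3,4}] r1c4 is the only open cell in col 4 admitting 3, so r1c4=3.
Step 4. [r1c3∈{4}] only 4 remains possible at r1c3. So r1c3=4.
Step 5. [r4c4∈{4}] only 4 remains possible at r4c4 ⇒ r4c4=4.
Step 6. [r4c1∈{2}] r4c1 has the single candidate 2, so r4c1=2.
Step 7. [r2c1∈{3}] r2c1 has the single candidate 3. So r2c1=3.
Step 8. [r3c3∈{3}] only 3 remains possible at r3c3. So r3c3=3.
Step 9. [r2c3∈{2}] r2c3's peers cover all but 2, so r2c3=2.
Step 10. [r3c2∈{1}] nothing but 1 survives at r3c2 ⇒ r3c2=1.
Step 11. [r2c2∈{4}] only 4 remains possible at r2c2 ⇒ r2c2=4.

Answer: 1 2 4 3 / 3 4 2 1 / 4 1 3 2 / 2 3 1 4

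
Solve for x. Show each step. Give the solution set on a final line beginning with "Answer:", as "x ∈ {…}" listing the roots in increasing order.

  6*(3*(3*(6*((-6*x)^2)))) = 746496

Step 1. [6*(3*(3*(6*((-6*x)^2)))) = 746496] LHS = 6·(…); ÷6 both sides, so div: 3*(3*(6*((-6*x)^2))) = 124416.
Step 2. [3*(3*(6*((-6*x)^2))) = 124416] leading coefficient 3: divide by 3. So div: 3*(6*((-6*x)^2)) = 41472.
Step 3. [3*(6*((-6*x)^2)) = 41472] LHS = 3·(…); ÷3 both sides ⇒ div: 6*((-6*x)^2) = 13824.
Step 4. [6*((-6*x)^2) = 13824] leading coefficient 6: divide by 6. So div: (-6*x)^2 = 2304.
Step 5. [(-6*x)^2 = 2304] LHS squared, RHS 2304 ≥ 0: apply √ (±) ⇒ sqrt: -6*x = 48 or -48.
Step 6. [-6*x = 48 or -48] LHS = -6·(…); ÷-6 both sides. So div: x = -8 or 8.

Answer: x ∈ {-8, 8}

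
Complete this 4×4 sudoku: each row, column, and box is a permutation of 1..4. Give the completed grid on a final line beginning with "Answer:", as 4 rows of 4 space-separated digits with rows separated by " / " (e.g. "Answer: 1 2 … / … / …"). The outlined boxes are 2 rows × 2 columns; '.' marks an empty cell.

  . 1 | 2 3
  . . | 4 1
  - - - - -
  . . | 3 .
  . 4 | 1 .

Step 1. [r3c2∈{2}] only 2 remains possible at r3c2 ⇒ r3c2=2.
Step 2. [r4c1∈{3}] r4c1's peers cover all but 3, so r4c1=3.
Step 3. [r2c2∈{3}] r2c2's peers cover all but 3, so r2c2=3.
Step 4. [r1c1∈{4}] r1c1's peers cover all but 4 ⇒ r1c1=4.
Step 5. [r2c1∈{2}] only 2 remains possible at r2c1, so r2c1=2.
Step 6. [r3c4∈{4}] r3c4 has the single candidate 4 ⇒ r3c4=4.
Step 7. [r4c4∈{2}] r4c4 has the single candidate 2. So r4c4=2.
Step 8. [r3c1∈{1}] r3c1 has the single candidate 1, so r3c1=1.

Answer: 4 1 2 3 / 2 3 4 1 / 1 2 3 4 / 3 4 1 2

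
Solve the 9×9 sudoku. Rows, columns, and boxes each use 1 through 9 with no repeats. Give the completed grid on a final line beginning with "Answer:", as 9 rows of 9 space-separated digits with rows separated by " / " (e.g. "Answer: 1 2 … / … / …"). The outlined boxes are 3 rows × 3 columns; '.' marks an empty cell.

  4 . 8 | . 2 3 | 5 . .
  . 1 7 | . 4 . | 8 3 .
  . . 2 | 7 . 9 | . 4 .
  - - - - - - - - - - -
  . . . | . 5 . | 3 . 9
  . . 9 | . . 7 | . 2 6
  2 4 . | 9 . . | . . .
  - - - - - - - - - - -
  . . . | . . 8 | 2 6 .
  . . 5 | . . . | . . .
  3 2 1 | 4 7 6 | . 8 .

Step 1. [r6c6∈{1}] r6c6's peers cover all but 1 ⇒ r6c6=1.
Step 2. [r3c9∈{1}] nothing but 1 survives at r3c9. So r3c9=1.
Step 3. [r2c1∈{5,6,9}] in row 2, 9 fits only at r2c1. So r2c1=9.
Step 4. [r1c2∈{6}] r1c2 has the single candidate 6, so r1c2=6.
Step 5. [r7c1∈{7}] nothing but 7 survives at r7c1 ⇒ r7c1=7.
Step 6. [r7c4∈{1,3,5}] r7c4 is the only open cell in box 8 admitting 5. So r7c4=5.
Step 7. [r6c7∈{7}] r6c7's peers cover all but 7. So r6c7=7.
Step 8. [r7c5∈{1,3,9}] in row 7, 1 fits only at r7c5, so r7c5=1.
Step 9. [r8c5∈{3,9}] 9 has one home in col 5: r8c5, so r8c5=9.
Step 10. [r4c3∈{6}] r4c3 has the single candidate 6, so r4c3=6.
Step 11. [r8c2∈{8}] only 8 remains possible at r8c2 ⇒ r8c2=8.
Step 12. [r3c5∈{6,8}] r3c5 is the only open cell in row 3 admitting 8, so r3c5=8.
Step 13. [r8c4∈{2,3}] in box 8, 3 fits only at r8c4, so r8c4=3.
Step 14. [r4c8∈{1}] r4c8 has the single candidate 1 ⇒ r4c8=1.
Step 15. [r5c4∈{8}] r5c4's peers cover all but 8, so r5c4=8.
Step 16. [r3c1∈{5}] nothing but 5 survives at r3c1, so r3c1=5.
Step 17. [r5c5∈{3}] nothing but 3 survives at r5c5, so r5c5=3.
Step 18. [r8c8∈{7}] only 7 remains possible at r8c8, so r8c8=7.
Step 19. [r8c9∈{4}] r8c9 has the single candidate 4, so r8c9=4.
Step 20. [r4c6∈{2,4}] in row 4, 4 fits only at r4c6. So r4c6=4.
Step 21. [r6c9∈{5,8}] in row 6, 8 fits only at r6c9, so r6c9=8.
Step 22. [r4c1∈{8}] r4c1 has the single candidate 8. So r4c1=8.
Step 23. [r2c9∈{2}] r2c9 is down to just 2, so r2c9=2.
Step 24. [r2c6∈{5}] nothing but 5 survives at r2c6. So r2c6=5.
Step 25. [r1c8∈{9}] r1c8's peers cover all but 9 ⇒ r1c8=9.
Step 26. [r7c3∈{4}] r7c3's peers cover all but 4 ⇒ r7c3=4.
Step 27. [r6c3∈{3}] r6c3 has the single candidate 3 ⇒ r6c3=3.
Step 28. [r8c7∈{1}] nothing but 1 survives at r8c7. So r8c7=1.
Step 29. [r9c9∈{5}] r9c9's peers cover all but 5 ⇒ r9c9=5.
Step 30. [r1c4∈{1}] r1c4 has the single candidate 1. So r1c4=1.
Step 31. [r5c7∈{4}] nothing but 4 survives at r5c7 ⇒ r5c7=4.
Step 32. [r7c9∈{3}] r7c9 is down to just 3 ⇒ r7c9=3.
Step 33. [r5c2∈{5}] r5c2 is down to just 5. So r5c2=5.
Step 34. [r4c2∈{7}] r4c2 has the single candidate 7. So r4c2=7.
Step 35. [r2c4∈{6}] nothing but 6 survives at r2c4, so r2c4=6.
Step 36. [r3c2∈{3}] r3c2 has the single candidate 3. So r3c2=3.
Step 37. [r7c2∈{9}] r7c2 has the single candidate 9. So r7c2=9.
Step 38. [r1c9∈{7}] r1c9's peers cover all but 7 ⇒ r1c9=7.
Step 39. [r3c7∈{6}] nothing but 6 survives at r3c7, so r3c7=6.
Step 40. [r6c8∈{5}] only 5 remains possible at r6c8. So r6c8=5.
Step 41. [r4c4∈{2}] r4c4's peers cover all but 2, so r4c4=2.
Step 42. [r9c7∈{9}] r9c7 is down to just 9 ⇒ r9c7=9.
Step 43. [r8c1∈{6}] r8c1 has the single candidate 6, so r8c1=6.
Step 44. [r6c5∈{6}] r6c5's peers cover all but 6, so r6c5=6.
Step 45. [r8c6∈{2}] nothing but 2 survives at r8c6, so r8c6=2.
Step 46. [r5c1∈{1}] only 1 remains possible at r5c1. So r5c1=1.

Answer: 4 6 8 1 2 3 5 9 7 / 9 1 7 6 4 5 8 3 2 / 5 3 2 7 8 9 6 4 1 / 8 7 6 2 5 4 3 1 9 / 1 5 9 8 3 7 4 2 6 / 2 4 3 9 6 1 7 5 8 / 7 9 4 5 1 8 2 6 3 / 6 8 5 3 9 2 1 7 4 / 3 2 1 4 7 6 9 8 5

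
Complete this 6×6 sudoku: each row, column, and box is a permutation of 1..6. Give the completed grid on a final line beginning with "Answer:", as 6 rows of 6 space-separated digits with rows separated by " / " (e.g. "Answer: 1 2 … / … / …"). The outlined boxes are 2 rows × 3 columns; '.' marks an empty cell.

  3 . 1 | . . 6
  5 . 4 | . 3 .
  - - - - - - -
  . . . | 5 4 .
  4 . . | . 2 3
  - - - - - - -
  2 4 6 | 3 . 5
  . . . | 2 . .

Step 1. [r3c6∈{1}] only 1 remains possible at r3c6. So r3c6=1.
Step 2. [r2c2∈{2,6}] in row 2, 6 fits only at r2c2 ⇒ r2c2=6.
Step 3. [r4c3∈{5}] r4c3 has the single candidate 5 ⇒ r4c3=5.
Step 4. [r6c1∈{1}] r6c1 has the single candidate 1, so r6c1=1.
Step 5. [r6c3∈{3}] r6c3's peers cover all but 3. So r6c3=3.
Step 6. [r3c3∈{2}] r3c3 is down to just 2. So r3c3=2.
Step 7. [r4c4∈{6}] r4c4's peers cover all but 6 ⇒ r4c4=6.
Step 8. [r1c2∈{2}] nothing but 2 survives at r1c2. So r1c2=2.
Step 9. [r1c5∈{5}] r1c5 has the single candidate 5, so r1c5=5.
Step 10. [r3c1∈{6}] r3c1's peers cover all but 6, so r3c1=6.
Step 11. [r6c6∈{4}] r6c6 is down to just 4. So r6c6=4.
Step 12. [r5c5∈{1}] r5c5 has the single candidate 1 ⇒ r5c5=1.
Step 13. [r4c2∈{1}] r4c2 is down to just 1. So r4c2=1.
Step 14. [r3c2∈{3}] nothing but 3 survives at r3c2 ⇒ r3c2=3.
Step 15. [r6c2∈{5}] nothing but 5 survives at r6c2. So r6c2=5.
Step 16. [r2c6∈{2}] r2c6 is down to just 2 ⇒ r2c6=2.
Step 17. [r2c4∈{1}] only 1 remains possible at r2c4, so r2c4=1.
Step 18. [r6c5∈{6}] r6c5 is down to just 6. So r6c5=6.
Step 19. [r1c4∈{4}] nothing but 4 survives at r1c4, so r1c4=4.

Answer: 3 2 1 4 5 6 / 5 6 4 1 3 2 / 6 3 2 5 4 1 / 4 1 5 6 2 3 / 2 4 6 3 1 5 / 1 5 3 2 6 4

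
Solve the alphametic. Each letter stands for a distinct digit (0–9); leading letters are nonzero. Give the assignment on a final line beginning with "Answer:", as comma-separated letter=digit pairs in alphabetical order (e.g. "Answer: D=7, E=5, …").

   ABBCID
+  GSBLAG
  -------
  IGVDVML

Step 1. [col 1: D + G ≡ L (mod 10)] D=3 is one option consistent with column 1 (D + G ≡ L (mod 10), carry-in 0) — take it, so D=3.
Step 2. [col 1: D + G ≡ L (mod 10)] several values work for L in column 1 (D + G ≡ L (mod 10), carry-in 0); try L=5 ⇒ L=5.
Step 3. [col 1: D + G ≡ L (mod 10)] column 1 reads D+G+carry(0)=L with D=3, L=5; with digits 3,5 already taken and all letters distinct, the only value for G is 2, so G=2.
Step 4. [col 2: I + A ≡ M (mod 10)] no forcing yet in column 2 (carry-in 0); A=9 is free and consistent — try it. So A=9.
Step 5. [col 2: I + A ≡ M (mod 10)] column 2 (I + A ≡ M (mod 10), carry-in 0) doesn't pin M yet; pick M=0 and continue ⇒ M=0.
Step 6. [col 2: I + A ≡ M (mod 10)] from column 2 (A=9, M=0, carry-in 0, digits 0,2,3,5,9 already taken and all letters distinct): I must equal 1, so I=1.
Step 7. [col 3: C + L ≡ V (mod 10)] column 3: given L=5, carry-in 1, and digits 0,1,2,3,5,9 already taken and all letters distinct, C+L≡V (mod 10) forces C=8, so C=8.
Step 8. [col 3: C + L ≡ V (mod 10)] from column 3 (C=8, L=5, carry-in 1, digits 0,1,2,3,5,8,9 already taken and all letters distinct): V must equal 4, so V=4.
Step 9. [col 4: B + B ≡ D (mod 10)] column 4: given D=3, carry-in 1, and digits 0,1,2,3,4,5,8,9 already taken and all letters distinct, B+B≡D (mod 10) forces B=6 ⇒ B=6.
Step 10. [col 5: B + S ≡ V (mod 10)] in column 5 we have B+S≡V with carry-in 1; given B=6, V=4 and digits 0,1,2,3,4,5,6,8,9 already taken and all letters distinct, that pins S to 7, so S=7.

Answer: A=9, B=6, C=8, D=3, G=2, I=1, L=5, M=0, S=7, V=4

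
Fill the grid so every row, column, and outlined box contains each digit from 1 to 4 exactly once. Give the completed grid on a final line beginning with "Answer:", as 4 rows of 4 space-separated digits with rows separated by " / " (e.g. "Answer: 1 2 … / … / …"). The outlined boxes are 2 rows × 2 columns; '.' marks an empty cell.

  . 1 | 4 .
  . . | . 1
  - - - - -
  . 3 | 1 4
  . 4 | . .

Step 1. [r3c1∈{2}] r3c1 is down to just 2 ⇒ r3c1=2.
Step 2. [r1c4∈{2,3}] in row 1, 2 fits only at r1c4. So r1c4=2.
Step 3. [r2c3∈{3}] nothing but 3 survives at r2c3. So r2c3=3.
Step 4. [r4c4∈{3}] r4c4 is down to just 3 ⇒ r4c4=3.
Step 5. [r2c2∈{2}] r2c2's peers cover all but 2. So r2c2=2.
Step 6. [r1c1∈{3}] r1c1 has the single candidate 3, so r1c1=3.
Step 7. [r2c1∈{4}] r2c1 has the single candidate 4, so r2c1=4.
Step 8. [r4c1∈{1}] r4c1 has the single candidate 1 ⇒ r4c1=1.
Step 9. [r4c3∈{2}] only 2 remains possible at r4c3 ⇒ r4c3=2.

Answer: 3 1 4 2 / 4 2 3 1 / 2 3 1 4 / 1 4 2 3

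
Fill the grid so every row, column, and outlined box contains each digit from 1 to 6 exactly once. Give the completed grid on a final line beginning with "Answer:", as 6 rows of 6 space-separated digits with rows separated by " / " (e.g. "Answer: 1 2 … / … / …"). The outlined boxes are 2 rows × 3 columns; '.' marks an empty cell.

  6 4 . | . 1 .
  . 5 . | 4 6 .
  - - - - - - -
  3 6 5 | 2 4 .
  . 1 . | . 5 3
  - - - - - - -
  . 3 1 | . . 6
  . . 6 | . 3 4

Step 1. [r5c4∈{5}] only 5 remains possible at r5c4, so r5c4=5.
Step 2. [r2c6∈{2}] nothing but 2 survives at r2c6, so r2c6=2.
Step 3. [r5c1∈{2,4}] 4 has one home in row 5: r5c1, so r5c1=4.
Step 4. [r4c1∈{2}] only 2 remains possible at r4c1 ⇒ r4c1=2.
Step 5. [r1c3∈{2,3}] across row 1, 2 lands solely at r1c3 ⇒ r1c3=2.
Step 6. [r3c6∈{1}] r3c6's peers cover all but 1, so r3c6=1.
Step 7. [r2c1∈{1}] r2c1 has the single candidate 1, so r2c1=1.
Step 8. [r6c2∈{2}] r6c2 has the single candidate 2 ⇒ r6c2=2.
Step 9. [r1c4∈{3}] only 3 remains possible at r1c4, so r1c4=3.
Step 10. [r5c5∈{2}] nothing but 2 survives at r5c5, so r5c5=2.
Step 11. [r2c3∈{3}] only 3 remains possible at r2c3, so r2c3=3.
Step 12. [r4c4∈{6}] nothing but 6 survives at r4c4 ⇒ r4c4=6.
Step 13. [r1c6∈{5}] r1c6's peers cover all but 5, so r1c6=5.
Step 14. [r4c3∈{4}] r4c3 has the single candidate 4. So r4c3=4.
Step 15. [r6c4∈{1}] r6c4 is down to just 1. So r6c4=1.
Step 16. [r6c1∈{5}] r6c1's peers cover all but 5 ⇒ r6c1=5.

Answer: 6 4 2 3 1 5 / 1 5 3 4 6 2 / 3 6 5 2 4 1 / 2 1 4 6 5 3 / 4 3 1 5 2 6 / 5 2 6 1 3 4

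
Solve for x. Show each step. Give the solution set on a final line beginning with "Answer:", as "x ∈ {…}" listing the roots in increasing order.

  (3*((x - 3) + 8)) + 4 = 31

Step 1. [(3*((x - 3) + 8)) + 4 = 31] 4 comes off first (subtract 4), so sub: 3*((x - 3) + 8) = 27.
Step 2. [3*((x - 3) + 8) = 27] 3·(inner) — divide through by 3, so div: (x - 3) + 8 = 9.
Step 3. [(x - 3) + 8 = 9] subtract 8: x sits inside (… + 8), so sub: x - 3 = 1.
Step 4. [x - 3 = 1] 3 comes off first (add 3). So sub: x = 4.

Answer: x ∈ {4}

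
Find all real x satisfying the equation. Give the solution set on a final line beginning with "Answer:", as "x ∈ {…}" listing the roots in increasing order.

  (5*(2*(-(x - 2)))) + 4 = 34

Step 1. [(5*(2*(-(x - 2)))) + 4 = 34] 4 comes off first (subtract 4) ⇒ sub: 5*(2*(-(x - 2))) = 30.
Step 2. [5*(2*(-(x - 2))) = 30] 5·(inner) — divide through by 5, so div: 2*(-(x - 2)) = 6.
Step 3. [2*(-(x - 2)) = 6] divide by the outer 2, so div: -(x - 2) = 3.
Step 4. [-(x - 2) = 3] leading − — multiply by −1, so neg: x - 2 = -3.
Step 5. [x - 2 = -3] the outer -2 inverts by adding 2, so sub: x = -1.

Answer: x ∈ {-1}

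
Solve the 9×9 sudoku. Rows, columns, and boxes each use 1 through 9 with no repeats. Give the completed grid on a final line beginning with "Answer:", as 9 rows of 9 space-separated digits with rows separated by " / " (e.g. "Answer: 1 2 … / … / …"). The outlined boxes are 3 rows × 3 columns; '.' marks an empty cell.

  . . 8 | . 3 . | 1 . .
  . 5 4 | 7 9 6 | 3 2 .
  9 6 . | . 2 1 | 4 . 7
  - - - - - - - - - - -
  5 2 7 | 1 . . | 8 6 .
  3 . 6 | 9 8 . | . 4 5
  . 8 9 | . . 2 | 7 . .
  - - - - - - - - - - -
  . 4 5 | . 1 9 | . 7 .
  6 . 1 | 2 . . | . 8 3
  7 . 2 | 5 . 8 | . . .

Step 1. [r4c5∈{4}] nothing but 4 survives at r4c5. So r4c5=4.
Step 2. [r9c5∈{6}] nothing but 6 survives at r9c5. So r9c5=6.
Step 3. [r9c7∈{9}] r9c7's peers cover all but 9. So r9c7=9.
Step 4. [r6c9∈{1}] nothing but 1 survives at r6c9 ⇒ r6c9=1.
Step 5. [r1c6∈{4,5}] col 6 places 5 nowhere but r1c6 ⇒ r1c6=5.
Step 6. [r7c9∈{2,6}] col 9 places 2 nowhere but r7c9. So r7c9=2.
Step 7. [r8c5∈{7}] r8c5 has the single candidate 7. So r8c5=7.
Step 8. [r6c4∈{3,6}] r6c4 is the only open cell in row 6 admitting 6, so r6c4=6.
Step 9. [r1c8∈{9}] nothing but 9 survives at r1c8 ⇒ r1c8=9.
Step 10. [r9c2∈{3}] only 3 remains possible at r9c2, so r9c2=3.
Step 11. [r4c6∈{3}] r4c6 is down to just 3. So r4c6=3.
Step 12. [r2c1∈{1}] nothing but 1 survives at r2c1. So r2c1=1.
Step 13. [r5c7∈{2}] r5c7 has the single candidate 2. So r5c7=2.
Step 14. [r1c1∈{2}] r1c1 is down to just 2. So r1c1=2.
Step 15. [r1c2∈{7}] only 7 remains possible at r1c2. So r1c2=7.
Step 16. [r8c6∈{4}] r8c6 has the single candidate 4, so r8c6=4.
Step 17. [r4c9∈{9}] r4c9 is down to just 9. So r4c9=9.
Step 18. [r8c7∈{5}] r8c7 is down to just 5 ⇒ r8c7=5.
Step 19. [r6c5∈{5}] only 5 remains possible at r6c5, so r6c5=5.
Step 20. [r3c4∈{8}] r3c4's peers cover all but 8 ⇒ r3c4=8.
Step 21. [r3c8∈{5}] r3c8's peers cover all but 5 ⇒ r3c8=5.
Step 22. [r7c1∈{8}] nothing but 8 survives at r7c1 ⇒ r7c1=8.
Step 23. [r8c2∈{9}] r8c2's peers cover all but 9 ⇒ r8c2=9.
Step 24. [r1c4∈{4}] only 4 remains possible at r1c4 ⇒ r1c4=4.
Step 25. [r6c1∈{4}] r6c1 has the single candidate 4, so r6c1=4.
Step 26. [r5c6∈{7}] r5c6's peers cover all but 7. So r5c6=7.
Step 27. [r7c4∈{3}] r7c4's peers cover all but 3. So r7c4=3.
Step 28. [r1c9∈{6}] only 6 remains possible at r1c9 ⇒ r1c9=6.
Step 29. [r9c8∈{1}] nothing but 1 survives at r9c8 ⇒ r9c8=1.
Step 30. [r6c8∈{3}] nothing but 3 survives at r6c8. So r6c8=3.
Step 31. [r7c7∈{6}] r7c7 has the single candidate 6, so r7c7=6.
Step 32. [r9c9∈{4}] r9c9 is down to just 4. So r9c9=4.
Step 33. [r5c2∈{1}] nothing but 1 survives at r5c2, so r5c2=1.
Step 34. [r3c3∈{3}] r3c3 has the single candidate 3 ⇒ r3c3=3.
Step 35. [r2c9∈{8}] r2c9 has the single candidate 8. So r2c9=8.

Answer: 2 7 8 4 3 5 1 9 6 / 1 5 4 7 9 6 3 2 8 / 9 6 3 8 2 1 4 5 7 / 5 2 7 1 4 3 8 6 9 / 3 1 6 9 8 7 2 4 5 / 4 8 9 6 5 2 7 3 1 / 8 4 5 3 1 9 6 7 2 / 6 9 1 2 7 4 5 8 3 / 7 3 2 5 6 8 9 1 4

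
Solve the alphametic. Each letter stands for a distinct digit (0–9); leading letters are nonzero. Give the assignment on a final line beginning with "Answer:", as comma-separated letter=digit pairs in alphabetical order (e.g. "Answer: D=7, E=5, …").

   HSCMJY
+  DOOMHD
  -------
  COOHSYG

Step 1. [col 1: Y + D ≡ G (mod 10)] several values work for D in column 1 (Y + D ≡ G (mod 10), carry-in 0); try D=8 ⇒ D=8.
Step 2. [C] the sum has 7 digits but both addends have 6; that extra leading digit C is the final carry, namely 1, so C=1.
Step 3. [col 1: Y + D ≡ G (mod 10)] several values work for G in column 1 (Y + D ≡ G (mod 10), carry-in 0); try G=7 ⇒ G=7.
Step 4. [col 1: Y + D ≡ G (mod 10)] from column 1 (D=8, G=7, carry-in 0, digits 1,7,8 already taken and all letters distinct): Y must equal 9, so Y=9.
Step 5. [col 2: J + H ≡ Y (mod 10)] column 2 (J + H ≡ Y (mod 10), carry-in 1) doesn't pin J yet; pick J=2 and continue ⇒ J=2.
Step 6. [col 2: J + H ≡ Y (mod 10)] column 2: given J=2, Y=9, carry-in 1, and digits 1,2,7,8,9 already taken and all letters distinct, J+H≡Y (mod 10) forces H=6. So H=6.
Step 7. [col 3: M + M ≡ S (mod 10)] in column 3 we have M+M≡S with carry-in 0; given nothing yet and digits 1,2,6,7,8,9 already taken and all letters distinct, that pins S to 0, so S=0.
Step 8. [col 3: M + M ≡ S (mod 10)] column 3 reads M+M+carry(0)=S with S=0; with digits 0,1,2,6,7,8,9 already taken and all letters distinct, the only value for M is 5 ⇒ M=5.
Step 9. [col 4: C + O ≡ H (mod 10)] column 4: given C=1, H=6, carry-in 1, and digits 0,1,2,5,6,7,8,9 already taken and all letters distinct, C+O≡H (mod 10) forces O=4 ⇒ O=4.

Answer: C=1, D=8, G=7, H=6, J=2, M=5, O=4, S=0, Y=9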